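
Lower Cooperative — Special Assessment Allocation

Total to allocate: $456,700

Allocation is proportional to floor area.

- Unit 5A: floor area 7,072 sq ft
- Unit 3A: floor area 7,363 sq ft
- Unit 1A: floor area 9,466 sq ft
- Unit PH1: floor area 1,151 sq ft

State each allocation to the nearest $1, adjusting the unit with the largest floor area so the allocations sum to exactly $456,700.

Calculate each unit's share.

Unit 5A: $128,923 · Unit 3A: $134,228 · Unit 1A: $172,566 · Unit PH1: $20,983

Combined floor area = 7,072 + 7,363 + 9,466 + 1,151 = 25,052.
Raw shares: Unit 5A 128,923.14; Unit 3A 134,228.09; Unit 1A 172,565.95; Unit PH1 20,982.82.
At nearest $1: Unit 5A $128,923; Unit 3A $134,228; Unit 1A $172,566; Unit PH1 $20,983. Sum = $456,700.
Sum already equals the total — no adjustment.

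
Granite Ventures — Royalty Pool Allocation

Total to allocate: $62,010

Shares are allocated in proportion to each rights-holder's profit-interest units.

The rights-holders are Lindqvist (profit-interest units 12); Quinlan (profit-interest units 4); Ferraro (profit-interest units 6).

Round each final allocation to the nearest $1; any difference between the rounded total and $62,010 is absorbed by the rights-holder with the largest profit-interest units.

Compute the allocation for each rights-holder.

Total profit-interest units = 22.
Pro-rata amounts: Lindqvist 12/22 × $62,010 = 33,823.64; Quinlan 4/22 × $62,010 = 11,274.55; Ferraro 6/22 × $62,010 = 16,911.82.
Rounded to nearest $1: Lindqvist $33,824; Quinlan $11,275; Ferraro $16,912. Sum = $62,011.
Difference $62,010 − $62,011 = −$1 applied to largest profit-interest units (Lindqvist): Lindqvist becomes $33,823.

Lindqvist: $33,823 · Quinlan: $11,275 · Ferraro: $16,912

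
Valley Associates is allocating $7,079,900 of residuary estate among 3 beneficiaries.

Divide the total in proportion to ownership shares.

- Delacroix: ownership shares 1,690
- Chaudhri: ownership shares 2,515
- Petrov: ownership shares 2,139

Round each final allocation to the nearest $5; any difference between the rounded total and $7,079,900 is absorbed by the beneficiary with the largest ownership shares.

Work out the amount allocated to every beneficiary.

Sum of ownership shares: 6,344.
Raw shares: Delacroix 1,690/6,344 × $7,079,900 = 1,886,038.93; Chaudhri 2,515/6,344 × $7,079,900 = 2,806,738.41; Petrov 2,139/6,344 × $7,079,900 = 2,387,122.65.
Rounded to nearest $5: Delacroix $1,886,040; Chaudhri $2,806,740; Petrov $2,387,125. Sum = $7,079,905.
Difference $7,079,900 − $7,079,905 = −$5 applied to largest ownership shares (Chaudhri): Chaudhri becomes $2,806,735.

Delacroix: $1,886,040 · Chaudhri: $2,806,735 · Petrov: $2,387,125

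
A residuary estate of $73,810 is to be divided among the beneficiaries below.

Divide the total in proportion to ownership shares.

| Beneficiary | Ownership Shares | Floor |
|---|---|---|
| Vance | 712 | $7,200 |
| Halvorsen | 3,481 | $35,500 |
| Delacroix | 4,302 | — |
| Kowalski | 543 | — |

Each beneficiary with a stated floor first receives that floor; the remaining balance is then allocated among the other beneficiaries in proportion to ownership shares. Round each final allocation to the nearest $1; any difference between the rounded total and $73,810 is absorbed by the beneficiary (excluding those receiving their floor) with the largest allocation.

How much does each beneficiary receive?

Fund the minimums — Vance $7,200; Halvorsen $35,500. Remaining pool $31,110.
Remaining pool split over remaining ownership shares 4,845: Delacroix 27,623.37 → $27,623; Kowalski 3,486.63 → $3,487.

Vance: $7,200; Halvorsen: $35,500; Delacroix: $27,623; Kowalski: $3,487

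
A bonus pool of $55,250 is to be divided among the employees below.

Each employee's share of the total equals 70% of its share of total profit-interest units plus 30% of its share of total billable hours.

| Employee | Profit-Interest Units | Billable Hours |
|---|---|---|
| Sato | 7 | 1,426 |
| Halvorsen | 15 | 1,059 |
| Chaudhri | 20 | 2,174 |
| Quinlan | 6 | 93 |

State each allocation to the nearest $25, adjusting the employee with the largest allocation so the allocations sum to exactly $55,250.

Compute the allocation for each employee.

Sato: $10,625; Halvorsen: $15,775; Chaudhri: $23,700; Quinlan: $5,150

Profit-interest units total 48; billable hours total 4,752.
Composite weights (70% profit-interest units + 30% billable hours): Sato 0.1921; Halvorsen 0.2856; Chaudhri 0.4289; Quinlan 0.0934.
Raw shares: Sato 10,614.00; Halvorsen 15,779.73; Chaudhri 23,697.51; Quinlan 5,158.76.
At nearest $25: Sato $10,625; Halvorsen $15,775; Chaudhri $23,700; Quinlan $5,150. Sum = $55,250.
Rounded total matches; no reconciliation needed.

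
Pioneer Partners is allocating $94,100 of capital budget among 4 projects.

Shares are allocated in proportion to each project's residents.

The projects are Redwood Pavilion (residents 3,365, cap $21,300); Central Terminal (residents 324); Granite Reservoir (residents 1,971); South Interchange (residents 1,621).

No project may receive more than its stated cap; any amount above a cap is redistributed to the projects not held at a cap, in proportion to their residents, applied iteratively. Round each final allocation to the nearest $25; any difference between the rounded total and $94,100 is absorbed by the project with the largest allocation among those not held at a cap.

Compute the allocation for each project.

Residents total: 7,281.
Proportional shares (ignoring caps): Redwood Pavilion 43,489.42; Central Terminal 4,187.39; Granite Reservoir 25,473.30; South Interchange 20,949.88.
Capped: Redwood Pavilion ($21,300); residual $72,800 reallocated over remaining residents 3,916.
Remaining shares: Central Terminal 6,023.29 → $6,025; Granite Reservoir 36,641.68 → $36,650; South Interchange 30,135.04 → $30,125.

Redwood Pavilion: $21,300; Central Terminal: $6,025; Granite Reservoir: $36,650; South Interchange: $30,125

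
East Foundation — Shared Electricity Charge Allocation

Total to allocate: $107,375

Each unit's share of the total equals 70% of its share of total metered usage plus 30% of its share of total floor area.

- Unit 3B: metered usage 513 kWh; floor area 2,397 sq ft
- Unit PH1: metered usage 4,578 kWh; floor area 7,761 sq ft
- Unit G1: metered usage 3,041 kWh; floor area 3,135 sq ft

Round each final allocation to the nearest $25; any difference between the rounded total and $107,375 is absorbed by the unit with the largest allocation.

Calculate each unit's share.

Metered usage total 8,132; floor area total 13,293.
Combined weights (70% metered usage + 30% floor area): Unit 3B 0.0983; Unit PH1 0.5692; Unit G1 0.3325.
Raw shares: Unit 3B 10,550.13; Unit PH1 61,120.55; Unit G1 35,704.32.
Rounded to nearest $25: Unit 3B $10,550; Unit PH1 $61,125; Unit G1 $35,700. Sum = $107,375.
No rounding difference to absorb.

Unit 3B: $10,550 | Unit PH1: $61,125 | Unit G1: $35,700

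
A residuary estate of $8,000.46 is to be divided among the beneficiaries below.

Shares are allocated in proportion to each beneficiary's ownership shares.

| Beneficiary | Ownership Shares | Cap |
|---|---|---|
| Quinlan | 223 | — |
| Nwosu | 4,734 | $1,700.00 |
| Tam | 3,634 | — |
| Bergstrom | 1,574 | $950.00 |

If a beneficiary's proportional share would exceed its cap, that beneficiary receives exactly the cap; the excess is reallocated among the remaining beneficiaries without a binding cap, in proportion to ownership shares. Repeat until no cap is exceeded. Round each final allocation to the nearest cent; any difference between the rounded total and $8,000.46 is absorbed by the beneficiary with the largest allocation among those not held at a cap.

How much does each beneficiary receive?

Combined ownership shares = 10,165.
Proportional shares (ignoring caps): Quinlan 175.5143; Nwosu 3,725.9398; Tam 2,860.1743; Bergstrom 1,238.8317.
Held at cap: Nwosu ($1,700.00), Bergstrom ($950.00); remaining pool $5,350.46 reallocated over remaining ownership shares 3,857.
Shares after redistribution: Quinlan 309.3473 → $309.35; Tam 5,041.1127 → $5,041.11.

Quinlan: $309.35 | Nwosu: $1,700.00 | Tam: $5,041.11 | Bergstrom: $950.00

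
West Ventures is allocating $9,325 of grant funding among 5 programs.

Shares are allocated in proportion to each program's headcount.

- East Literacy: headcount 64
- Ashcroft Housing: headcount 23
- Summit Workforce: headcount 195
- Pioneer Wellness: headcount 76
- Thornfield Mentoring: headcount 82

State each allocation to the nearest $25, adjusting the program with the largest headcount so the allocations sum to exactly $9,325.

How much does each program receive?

Sum of headcount: 440.
Unrounded shares: East Literacy 64/440 × $9,325 = 1,356.36; Ashcroft Housing 23/440 × $9,325 = 487.44; Summit Workforce 195/440 × $9,325 = 4,132.67; Pioneer Wellness 76/440 × $9,325 = 1,610.68; Thornfield Mentoring 82/440 × $9,325 = 1,737.84.
After rounding ($25): East Literacy $1,350; Ashcroft Housing $475; Summit Workforce $4,125; Pioneer Wellness $1,600; Thornfield Mentoring $1,750. Sum = $9,300.
Difference $9,325 − $9,300 = +$25 applied to largest headcount (Summit Workforce): Summit Workforce becomes $4,150.

East Literacy: $1,350; Ashcroft Housing: $475; Summit Workforce: $4,150; Pioneer Wellness: $1,600; Thornfield Mentoring: $1,750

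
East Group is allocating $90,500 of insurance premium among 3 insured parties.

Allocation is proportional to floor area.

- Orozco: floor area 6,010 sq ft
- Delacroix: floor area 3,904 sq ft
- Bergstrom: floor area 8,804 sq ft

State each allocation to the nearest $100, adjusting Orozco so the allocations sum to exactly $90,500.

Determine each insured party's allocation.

Orozco: $29,000 | Delacroix: $18,900 | Bergstrom: $42,600

Sum of floor area: 18,718.
Proportional shares: Orozco 6,010/18,718 × $90,500 = 29,057.86; Delacroix 3,904/18,718 × $90,500 = 18,875.52; Bergstrom 8,804/18,718 × $90,500 = 42,566.62.
At nearest $100: Orozco $29,100; Delacroix $18,900; Bergstrom $42,600. Sum = $90,600.
Difference $90,500 − $90,600 = −$100 applied to Orozco: Orozco becomes $29,000.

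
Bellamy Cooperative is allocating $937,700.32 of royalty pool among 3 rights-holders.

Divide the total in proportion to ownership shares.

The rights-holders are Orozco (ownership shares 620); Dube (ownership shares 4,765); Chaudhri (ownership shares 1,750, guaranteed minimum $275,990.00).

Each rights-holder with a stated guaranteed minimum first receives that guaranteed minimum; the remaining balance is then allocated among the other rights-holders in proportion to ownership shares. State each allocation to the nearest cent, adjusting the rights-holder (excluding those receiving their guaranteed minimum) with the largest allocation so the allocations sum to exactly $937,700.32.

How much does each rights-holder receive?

Guaranteed amounts: Chaudhri $275,990.00. Balance $661,710.32.
Balance split over remaining ownership shares 5,385: Orozco 76,185.775005 → $76,185.78; Dube 585,524.544995 → $585,524.54.

Orozco: $76,185.78; Dube: $585,524.54; Chaudhri: $275,990.00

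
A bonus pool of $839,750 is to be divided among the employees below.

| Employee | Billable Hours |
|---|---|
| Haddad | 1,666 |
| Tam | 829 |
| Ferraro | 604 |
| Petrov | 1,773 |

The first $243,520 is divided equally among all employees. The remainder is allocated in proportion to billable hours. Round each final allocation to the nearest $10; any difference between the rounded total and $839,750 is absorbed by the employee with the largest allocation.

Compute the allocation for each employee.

Haddad: $264,760 · Tam: $162,330 · Ferraro: $134,800 · Petrov: $277,860

$243,520 shared equally gives $60,880 per employee.
Remainder $596,230 by billable hours (total 4,872): Haddad 203,883.25 → $203,880; Tam 101,452.11 → $101,450; Ferraro 73,916.86 → $73,920; Petrov 216,977.79 → $216,980.
Totals: Haddad $60,880 + $203,880 = $264,760; Tam $60,880 + $101,450 = $162,330; Ferraro $60,880 + $73,920 = $134,800; Petrov $60,880 + $216,980 = $277,860.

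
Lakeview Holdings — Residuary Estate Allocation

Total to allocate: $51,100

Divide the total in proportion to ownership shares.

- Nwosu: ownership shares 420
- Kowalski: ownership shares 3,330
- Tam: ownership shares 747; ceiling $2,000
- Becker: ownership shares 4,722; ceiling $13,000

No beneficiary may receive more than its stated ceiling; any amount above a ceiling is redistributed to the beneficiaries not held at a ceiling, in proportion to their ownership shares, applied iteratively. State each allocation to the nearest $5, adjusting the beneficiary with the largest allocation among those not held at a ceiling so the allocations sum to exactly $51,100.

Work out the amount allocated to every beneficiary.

Nwosu: $4,045; Kowalski: $32,055; Tam: $2,000; Becker: $13,000

Sum of ownership shares: 9,219.
Proportional shares (ignoring caps): Nwosu 2,328.02; Kowalski 18,457.86; Tam 4,140.55; Becker 26,173.58.
Held at cap: Tam ($2,000), Becker ($13,000); residual $36,100 reallocated over remaining ownership shares 3,750.
Remaining shares: Nwosu 4,043.20 → $4,045; Kowalski 32,056.80 → $32,055.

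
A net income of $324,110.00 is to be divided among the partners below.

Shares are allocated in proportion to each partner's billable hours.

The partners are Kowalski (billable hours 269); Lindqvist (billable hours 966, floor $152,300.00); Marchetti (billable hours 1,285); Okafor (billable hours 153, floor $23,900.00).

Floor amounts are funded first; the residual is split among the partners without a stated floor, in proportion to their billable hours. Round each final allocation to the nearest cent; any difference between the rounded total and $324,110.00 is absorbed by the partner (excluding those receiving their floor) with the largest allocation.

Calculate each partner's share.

Guaranteed amounts: Lindqvist $152,300.00; Okafor $23,900.00. Residual $147,910.00.
Residual split over remaining billable hours 1,554: Kowalski 25,603.4685 → $25,603.47; Marchetti 122,306.5315 → $122,306.53.

Kowalski: $25,603.47 | Lindqvist: $152,300.00 | Marchetti: $122,306.53 | Okafor: $23,900.00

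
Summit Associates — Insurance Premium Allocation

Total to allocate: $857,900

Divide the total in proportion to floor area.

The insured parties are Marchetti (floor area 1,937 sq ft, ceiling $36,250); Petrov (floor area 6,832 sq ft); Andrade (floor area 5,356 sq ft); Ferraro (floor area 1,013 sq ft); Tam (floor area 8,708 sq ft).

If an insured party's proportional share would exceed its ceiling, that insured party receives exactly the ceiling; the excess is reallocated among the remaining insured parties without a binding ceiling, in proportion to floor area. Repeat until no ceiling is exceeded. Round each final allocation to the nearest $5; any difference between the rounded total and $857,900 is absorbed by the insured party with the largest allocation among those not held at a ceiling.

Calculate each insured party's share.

Combined floor area = 23,846.
Unconstrained shares: Marchetti 69,686.84; Petrov 245,792.70; Andrade 192,691.12; Ferraro 36,444.38; Tam 313,284.96.
Held at cap: Marchetti ($36,250); residual $821,650 reallocated over remaining floor area 21,909.
Redistributed shares: Petrov 256,219.49 → $256,220; Andrade 200,865.28 → $200,865; Ferraro 37,990.39 → $37,990; Tam 326,574.84 → $326,575.

Marchetti: $36,250 · Petrov: $256,220 · Andrade: $200,865 · Ferraro: $37,990 · Tam: $326,575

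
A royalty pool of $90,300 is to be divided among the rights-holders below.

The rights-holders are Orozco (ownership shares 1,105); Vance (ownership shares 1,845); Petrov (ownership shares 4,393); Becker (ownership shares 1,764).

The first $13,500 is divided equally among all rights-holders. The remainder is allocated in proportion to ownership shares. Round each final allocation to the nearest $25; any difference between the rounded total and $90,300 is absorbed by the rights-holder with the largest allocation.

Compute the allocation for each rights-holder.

Orozco: $12,700; Vance: $18,925; Petrov: $40,425; Becker: $18,250

$13,500 shared equally gives $3,375 per rights-holder.
Remainder $76,800 by ownership shares (total 9,107): Orozco 9,318.55 → $9,325; Vance 15,559.02 → $15,550; Petrov 37,046.49 → $37,050; Becker 14,875.94 → $14,875.
Totals: Orozco $3,375 + $9,325 = $12,700; Vance $3,375 + $15,550 = $18,925; Petrov $3,375 + $37,050 = $40,425; Becker $3,375 + $14,875 = $18,250.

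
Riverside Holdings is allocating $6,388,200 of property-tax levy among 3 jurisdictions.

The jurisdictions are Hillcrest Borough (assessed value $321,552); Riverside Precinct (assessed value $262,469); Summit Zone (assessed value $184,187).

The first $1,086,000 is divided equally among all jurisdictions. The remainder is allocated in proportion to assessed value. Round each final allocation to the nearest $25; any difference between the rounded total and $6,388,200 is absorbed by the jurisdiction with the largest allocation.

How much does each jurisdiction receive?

Hillcrest Borough: $2,581,350 · Riverside Precinct: $2,173,575 · Summit Zone: $1,633,275

Equal tier: $1,086,000 ÷ 3 = $362,000 apiece.
Remainder $5,302,200 by assessed value (total 768,208): Hillcrest Borough 2,219,363.78 → $2,219,375; Riverside Precinct 1,811,570.74 → $1,811,575; Summit Zone 1,271,265.48 → $1,271,275.
Rounding difference −$25 on remainder applied to Hillcrest Borough.
Totals: Hillcrest Borough $362,000 + $2,219,350 = $2,581,350; Riverside Precinct $362,000 + $1,811,575 = $2,173,575; Summit Zone $362,000 + $1,271,275 = $1,633,275.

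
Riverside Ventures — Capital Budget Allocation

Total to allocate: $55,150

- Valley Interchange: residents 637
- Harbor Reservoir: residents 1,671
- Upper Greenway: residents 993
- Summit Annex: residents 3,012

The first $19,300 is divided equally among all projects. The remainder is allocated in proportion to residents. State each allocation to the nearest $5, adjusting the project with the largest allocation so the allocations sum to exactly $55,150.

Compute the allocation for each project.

Valley Interchange: $8,440 · Harbor Reservoir: $14,315 · Upper Greenway: $10,465 · Summit Annex: $21,930

Equal tier: $19,300 ÷ 4 = $4,825 apiece.
Remainder $35,850 by residents (total 6,313): Valley Interchange 3,617.37 → $3,615; Harbor Reservoir 9,489.20 → $9,490; Upper Greenway 5,639.01 → $5,640; Summit Annex 17,104.42 → $17,105.
Totals: Valley Interchange $4,825 + $3,615 = $8,440; Harbor Reservoir $4,825 + $9,490 = $14,315; Upper Greenway $4,825 + $5,640 = $10,465; Summit Annex $4,825 + $17,105 = $21,930.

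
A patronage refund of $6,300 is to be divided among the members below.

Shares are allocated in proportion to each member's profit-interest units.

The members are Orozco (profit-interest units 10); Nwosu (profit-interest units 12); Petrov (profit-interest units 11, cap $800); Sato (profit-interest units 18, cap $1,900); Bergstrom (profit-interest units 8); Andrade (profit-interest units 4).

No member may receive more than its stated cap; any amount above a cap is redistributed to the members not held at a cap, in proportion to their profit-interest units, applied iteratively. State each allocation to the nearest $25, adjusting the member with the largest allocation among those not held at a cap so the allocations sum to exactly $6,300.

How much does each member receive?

Total profit-interest units = 63.
Proportional shares (ignoring caps): Orozco 1,000.00; Nwosu 1,200.00; Petrov 1,100.00; Sato 1,800.00; Bergstrom 800.00; Andrade 400.00.
Capped: Petrov ($800); balance $5,500 reallocated over remaining profit-interest units 52.
Capped: Sato ($1,900); balance $3,600 reallocated over remaining profit-interest units 34.
Remaining shares: Orozco 1,058.82 → $1,050; Nwosu 1,270.59 → $1,275; Bergstrom 847.06 → $850; Andrade 423.53 → $425.

Orozco: $1,050 · Nwosu: $1,275 · Petrov: $800 · Sato: $1,900 · Bergstrom: $850 · Andrade: $425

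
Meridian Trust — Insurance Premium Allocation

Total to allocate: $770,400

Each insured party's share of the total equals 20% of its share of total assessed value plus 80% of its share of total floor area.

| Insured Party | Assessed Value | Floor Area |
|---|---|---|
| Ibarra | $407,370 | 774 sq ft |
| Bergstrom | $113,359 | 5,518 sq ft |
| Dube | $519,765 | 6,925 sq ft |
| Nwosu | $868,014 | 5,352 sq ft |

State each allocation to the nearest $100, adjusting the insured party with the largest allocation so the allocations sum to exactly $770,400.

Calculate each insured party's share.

Totals — assessed value 1,908,508, floor area 18,569.
Blended shares (20% assessed value + 80% floor area): Ibarra 0.0760; Bergstrom 0.2496; Dube 0.3528; Nwosu 0.3215.
Raw shares: Ibarra 58,577.97; Bergstrom 192,298.68; Dube 271,808.61; Nwosu 247,714.74.
Rounded to nearest $100: Ibarra $58,600; Bergstrom $192,300; Dube $271,800; Nwosu $247,700. Sum = $770,400.
Rounded total matches; no reconciliation needed.

Ibarra: $58,600 · Bergstrom: $192,300 · Dube: $271,800 · Nwosu: $247,700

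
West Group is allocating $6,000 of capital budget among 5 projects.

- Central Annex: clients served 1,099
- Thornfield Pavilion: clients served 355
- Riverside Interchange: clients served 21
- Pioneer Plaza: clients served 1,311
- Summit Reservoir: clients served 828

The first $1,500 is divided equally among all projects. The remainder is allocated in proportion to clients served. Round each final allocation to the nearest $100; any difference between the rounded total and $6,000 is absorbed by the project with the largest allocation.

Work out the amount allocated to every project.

First tranche $1,500 split equally: $300 each.
Remainder $4,500 by clients served (total 3,614): Central Annex 1,368.43 → $1,400; Thornfield Pavilion 442.03 → $400; Riverside Interchange 26.15 → $0; Pioneer Plaza 1,632.40 → $1,600; Summit Reservoir 1,030.99 → $1,000.
Rounding difference +$100 on remainder applied to Pioneer Plaza.
Totals: Central Annex $300 + $1,400 = $1,700; Thornfield Pavilion $300 + $400 = $700; Riverside Interchange $300 + $0 = $300; Pioneer Plaza $300 + $1,700 = $2,000; Summit Reservoir $300 + $1,000 = $1,300.

Central Annex: $1,700 · Thornfield Pavilion: $700 · Riverside Interchange: $300 · Pioneer Plaza: $2,000 · Summit Reservoir: $1,300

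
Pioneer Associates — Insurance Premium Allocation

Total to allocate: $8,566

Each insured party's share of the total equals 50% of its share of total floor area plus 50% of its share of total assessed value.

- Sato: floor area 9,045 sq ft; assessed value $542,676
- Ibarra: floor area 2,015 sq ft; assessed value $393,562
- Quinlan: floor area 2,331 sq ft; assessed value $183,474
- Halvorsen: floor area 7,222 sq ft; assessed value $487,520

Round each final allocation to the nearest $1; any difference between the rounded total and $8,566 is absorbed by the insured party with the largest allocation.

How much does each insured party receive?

Floor area total 20,613; assessed value total 1,607,232.
Combined weights (50% floor area + 50% assessed value): Sato 0.3882; Ibarra 0.1713; Quinlan 0.1136; Halvorsen 0.3268.
Raw shares: Sato 3,325.52; Ibarra 1,467.46; Quinlan 973.27; Halvorsen 2,799.76.
After rounding ($1): Sato $3,326; Ibarra $1,467; Quinlan $973; Halvorsen $2,800. Sum = $8,566.
Sum already equals the total — no adjustment.

Sato: $3,326 | Ibarra: $1,467 | Quinlan: $973 | Halvorsen: $2,800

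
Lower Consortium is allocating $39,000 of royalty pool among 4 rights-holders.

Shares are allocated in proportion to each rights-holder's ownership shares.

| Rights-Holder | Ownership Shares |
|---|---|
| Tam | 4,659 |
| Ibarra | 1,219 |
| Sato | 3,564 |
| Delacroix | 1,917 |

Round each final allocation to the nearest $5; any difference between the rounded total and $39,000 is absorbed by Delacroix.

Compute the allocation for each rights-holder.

Combined ownership shares = 11,359.
Pro-rata amounts: Tam 4,659/11,359 × $39,000 = 15,996.21; Ibarra 1,219/11,359 × $39,000 = 4,185.32; Sato 3,564/11,359 × $39,000 = 12,236.64; Delacroix 1,917/11,359 × $39,000 = 6,581.83.
After rounding ($5): Tam $15,995; Ibarra $4,185; Sato $12,235; Delacroix $6,580. Sum = $38,995.
Difference $39,000 − $38,995 = +$5 applied to Delacroix: Delacroix becomes $6,585.

Tam: $15,995 | Ibarra: $4,185 | Sato: $12,235 | Delacroix: $6,585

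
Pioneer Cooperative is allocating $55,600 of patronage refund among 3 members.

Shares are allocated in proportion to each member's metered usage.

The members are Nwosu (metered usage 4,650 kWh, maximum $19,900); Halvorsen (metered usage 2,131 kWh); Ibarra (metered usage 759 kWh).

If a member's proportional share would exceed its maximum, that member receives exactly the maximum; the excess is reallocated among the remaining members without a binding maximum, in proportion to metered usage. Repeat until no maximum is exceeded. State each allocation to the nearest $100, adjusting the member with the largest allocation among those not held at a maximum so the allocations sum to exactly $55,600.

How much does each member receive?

Nwosu: $19,900 · Halvorsen: $26,300 · Ibarra: $9,400

Combined metered usage = 7,540.
Pro-rata shares before constraints: Nwosu 34,289.12; Halvorsen 15,714.01; Ibarra 5,596.87.
Capped: Nwosu ($19,900); balance $35,700 reallocated over remaining metered usage 2,890.
Shares after redistribution: Halvorsen 26,324.12 → $26,300; Ibarra 9,375.88 → $9,400.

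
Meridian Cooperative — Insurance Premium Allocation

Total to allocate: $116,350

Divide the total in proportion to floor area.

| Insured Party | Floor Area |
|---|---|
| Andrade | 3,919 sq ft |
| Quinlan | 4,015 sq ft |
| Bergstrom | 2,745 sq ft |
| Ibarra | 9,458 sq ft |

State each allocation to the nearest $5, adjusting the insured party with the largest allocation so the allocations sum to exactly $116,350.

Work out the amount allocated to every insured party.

Andrade: $22,645 · Quinlan: $23,200 · Bergstrom: $15,860 · Ibarra: $54,645

Total floor area = 20,137.
Proportional shares: Andrade 3,919/20,137 × $116,350 = 22,643.67; Quinlan 4,015/20,137 × $116,350 = 23,198.35; Bergstrom 2,745/20,137 × $116,350 = 15,860.39; Ibarra 9,458/20,137 × $116,350 = 54,647.58.
At nearest $5: Andrade $22,645; Quinlan $23,200; Bergstrom $15,860; Ibarra $54,650. Sum = $116,355.
Difference $116,350 − $116,355 = −$5 applied to largest allocation (Ibarra): Ibarra becomes $54,645.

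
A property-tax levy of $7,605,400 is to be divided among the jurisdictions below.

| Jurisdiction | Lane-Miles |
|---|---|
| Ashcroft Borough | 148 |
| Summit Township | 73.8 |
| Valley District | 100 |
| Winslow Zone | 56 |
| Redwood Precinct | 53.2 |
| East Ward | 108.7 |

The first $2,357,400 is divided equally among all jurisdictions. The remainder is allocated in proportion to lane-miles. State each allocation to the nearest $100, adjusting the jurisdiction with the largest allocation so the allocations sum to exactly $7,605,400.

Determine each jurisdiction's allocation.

First tranche $2,357,400 split equally: $392,900 each.
Remainder $5,248,000 by lane-miles (total 539.7): Ashcroft Borough 1,439,140.26 → $1,439,100; Summit Township 717,625.35 → $717,600; Valley District 972,392.07 → $972,400; Winslow Zone 544,539.56 → $544,500; Redwood Precinct 517,312.58 → $517,300; East Ward 1,056,990.18 → $1,057,000.
Rounding difference +$100 on remainder applied to Ashcroft Borough.
Totals: Ashcroft Borough $392,900 + $1,439,200 = $1,832,100; Summit Township $392,900 + $717,600 = $1,110,500; Valley District $392,900 + $972,400 = $1,365,300; Winslow Zone $392,900 + $544,500 = $937,400; Redwood Precinct $392,900 + $517,300 = $910,200; East Ward $392,900 + $1,057,000 = $1,449,900.

Ashcroft Borough: $1,832,100 · Summit Township: $1,110,500 · Valley District: $1,365,300 · Winslow Zone: $937,400 · Redwood Precinct: $910,200 · East Ward: $1,449,900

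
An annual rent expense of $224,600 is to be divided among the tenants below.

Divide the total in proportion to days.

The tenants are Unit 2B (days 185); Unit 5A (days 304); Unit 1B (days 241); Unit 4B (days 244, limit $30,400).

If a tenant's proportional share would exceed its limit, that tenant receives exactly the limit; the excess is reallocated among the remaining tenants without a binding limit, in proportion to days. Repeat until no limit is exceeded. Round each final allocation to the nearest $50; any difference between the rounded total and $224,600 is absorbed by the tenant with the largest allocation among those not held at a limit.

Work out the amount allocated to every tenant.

Total days = 974.
Unconstrained shares: Unit 2B 42,660.16; Unit 5A 70,101.03; Unit 1B 55,573.51; Unit 4B 56,265.30.
Held at cap: Unit 4B ($30,400); balance $194,200 reallocated over remaining days 730.
Redistributed shares: Unit 2B 49,215.07 → $49,200; Unit 5A 80,872.33 → $80,850; Unit 1B 64,112.60 → $64,100.
Rounding difference +$50 applied to Unit 5A → $80,900.

Unit 2B: $49,200 | Unit 5A: $80,900 | Unit 1B: $64,100 | Unit 4B: $30,400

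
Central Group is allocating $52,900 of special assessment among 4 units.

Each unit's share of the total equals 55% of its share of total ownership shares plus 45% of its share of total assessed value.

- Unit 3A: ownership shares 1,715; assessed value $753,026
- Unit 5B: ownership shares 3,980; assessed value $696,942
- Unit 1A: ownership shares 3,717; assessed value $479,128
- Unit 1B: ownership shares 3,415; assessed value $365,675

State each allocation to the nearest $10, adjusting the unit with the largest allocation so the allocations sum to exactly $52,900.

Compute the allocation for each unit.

Totals — ownership shares 12,827, assessed value 2,294,771.
Combined weights (55% ownership shares + 45% assessed value): Unit 3A 0.2212; Unit 5B 0.3073; Unit 1A 0.2533; Unit 1B 0.2181.
Unrounded shares: Unit 3A 11,701.65; Unit 5B 16,257.47; Unit 1A 13,401.41; Unit 1B 11,539.48.
At nearest $10: Unit 3A $11,700; Unit 5B $16,260; Unit 1A $13,400; Unit 1B $11,540. Sum = $52,900.
No rounding difference to absorb.

Unit 3A: $11,700; Unit 5B: $16,260; Unit 1A: $13,400; Unit 1B: $11,540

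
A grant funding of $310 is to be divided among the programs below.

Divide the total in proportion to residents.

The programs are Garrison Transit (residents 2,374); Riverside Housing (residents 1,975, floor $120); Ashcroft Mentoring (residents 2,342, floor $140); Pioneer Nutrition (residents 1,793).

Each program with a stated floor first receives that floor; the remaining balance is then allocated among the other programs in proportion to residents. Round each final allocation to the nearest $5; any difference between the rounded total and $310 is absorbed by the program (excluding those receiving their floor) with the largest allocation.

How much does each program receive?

Garrison Transit: $30 | Riverside Housing: $120 | Ashcroft Mentoring: $140 | Pioneer Nutrition: $20

Fund the minimums — Riverside Housing $120; Ashcroft Mentoring $140. Balance $50.
Balance split over remaining residents 4,167: Garrison Transit 28.49 → $30; Pioneer Nutrition 21.51 → $20.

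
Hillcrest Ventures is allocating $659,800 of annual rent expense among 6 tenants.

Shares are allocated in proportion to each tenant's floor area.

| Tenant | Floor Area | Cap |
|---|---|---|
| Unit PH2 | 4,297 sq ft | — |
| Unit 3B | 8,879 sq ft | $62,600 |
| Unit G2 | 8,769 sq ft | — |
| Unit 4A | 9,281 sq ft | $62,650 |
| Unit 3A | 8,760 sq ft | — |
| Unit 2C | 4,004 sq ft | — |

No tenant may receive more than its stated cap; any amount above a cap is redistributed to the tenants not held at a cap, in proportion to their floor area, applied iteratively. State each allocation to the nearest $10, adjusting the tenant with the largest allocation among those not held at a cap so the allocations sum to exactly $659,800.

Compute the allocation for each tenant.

Sum of floor area: 43,990.
Proportional shares (ignoring caps): Unit PH2 64,450.12; Unit 3B 133,174.91; Unit G2 131,525.03; Unit 4A 139,204.45; Unit 3A 131,390.04; Unit 2C 60,055.45.
Cap binds for Unit 3B ($62,600), Unit 4A ($62,650); remaining pool $534,550 reallocated over remaining floor area 25,830.
Redistributed shares: Unit PH2 88,926.11 → $88,930; Unit G2 181,473.83 → $181,470; Unit 3A 181,287.57 → $181,290; Unit 2C 82,862.49 → $82,860.

Unit PH2: $88,930; Unit 3B: $62,600; Unit G2: $181,470; Unit 4A: $62,650; Unit 3A: $181,290; Unit 2C: $82,860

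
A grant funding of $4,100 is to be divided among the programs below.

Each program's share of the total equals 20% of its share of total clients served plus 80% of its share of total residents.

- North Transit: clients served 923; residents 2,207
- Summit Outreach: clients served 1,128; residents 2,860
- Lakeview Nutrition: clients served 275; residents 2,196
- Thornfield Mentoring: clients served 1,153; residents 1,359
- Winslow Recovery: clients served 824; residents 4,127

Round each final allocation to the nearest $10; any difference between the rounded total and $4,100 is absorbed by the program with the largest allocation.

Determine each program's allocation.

North Transit: $740; Summit Outreach: $950; Lakeview Nutrition: $620; Thornfield Mentoring: $570; Winslow Recovery: $1,220

Clients served total 4,303; residents total 12,749.
Combined weights (20% clients served + 80% residents): North Transit 0.1814; Summit Outreach 0.2319; Lakeview Nutrition 0.1506; Thornfield Mentoring 0.1389; Winslow Recovery 0.2973.
Raw shares: North Transit 743.70; Summit Outreach 950.76; Lakeview Nutrition 617.38; Thornfield Mentoring 569.36; Winslow Recovery 1,218.80.
After rounding ($10): North Transit $740; Summit Outreach $950; Lakeview Nutrition $620; Thornfield Mentoring $570; Winslow Recovery $1,220. Sum = $4,100.
Rounded total matches; no reconciliation needed.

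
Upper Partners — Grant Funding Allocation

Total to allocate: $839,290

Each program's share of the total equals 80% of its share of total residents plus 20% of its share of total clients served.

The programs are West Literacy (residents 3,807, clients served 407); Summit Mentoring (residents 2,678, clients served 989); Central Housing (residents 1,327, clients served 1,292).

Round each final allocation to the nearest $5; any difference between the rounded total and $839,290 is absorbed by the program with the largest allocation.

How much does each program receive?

West Literacy: $352,625 | Summit Mentoring: $291,930 | Central Housing: $194,735

Totals — residents 7,812, clients served 2,688.
Composite weights (80% residents + 20% clients served): West Literacy 0.4201; Summit Mentoring 0.3478; Central Housing 0.2320.
Proportional shares: West Literacy 352,623.07; Summit Mentoring 291,931.13; Central Housing 194,735.80.
At nearest $5: West Literacy $352,625; Summit Mentoring $291,930; Central Housing $194,735. Sum = $839,290.
No rounding difference to absorb.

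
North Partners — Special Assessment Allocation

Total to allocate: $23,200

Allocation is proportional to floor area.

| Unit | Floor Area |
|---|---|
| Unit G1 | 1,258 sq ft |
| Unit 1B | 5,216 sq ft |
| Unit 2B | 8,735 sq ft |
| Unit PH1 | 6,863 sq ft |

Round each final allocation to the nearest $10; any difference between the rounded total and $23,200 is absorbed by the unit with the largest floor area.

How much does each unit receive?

Combined floor area = 22,072.
Proportional shares: Unit G1 1,258/22,072 × $23,200 = 1,322.29; Unit 1B 5,216/22,072 × $23,200 = 5,482.57; Unit 2B 8,735/22,072 × $23,200 = 9,181.41; Unit PH1 6,863/22,072 × $23,200 = 7,213.74.
Rounded to nearest $10: Unit G1 $1,320; Unit 1B $5,480; Unit 2B $9,180; Unit PH1 $7,210. Sum = $23,190.
Difference $23,200 − $23,190 = +$10 applied to largest floor area (Unit 2B): Unit 2B becomes $9,190.

Unit G1: $1,320 | Unit 1B: $5,480 | Unit 2B: $9,190 | Unit PH1: $7,210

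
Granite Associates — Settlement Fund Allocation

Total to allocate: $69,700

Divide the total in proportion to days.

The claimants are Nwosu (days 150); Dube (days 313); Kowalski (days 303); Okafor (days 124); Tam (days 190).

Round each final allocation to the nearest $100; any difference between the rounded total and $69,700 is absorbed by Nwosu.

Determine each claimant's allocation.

Combined days = 1,080.
Raw shares: Nwosu 150/1,080 × $69,700 = 9,680.56; Dube 313/1,080 × $69,700 = 20,200.09; Kowalski 303/1,080 × $69,700 = 19,554.72; Okafor 124/1,080 × $69,700 = 8,002.59; Tam 190/1,080 × $69,700 = 12,262.04.
After rounding ($100): Nwosu $9,700; Dube $20,200; Kowalski $19,600; Okafor $8,000; Tam $12,300. Sum = $69,800.
Difference $69,700 − $69,800 = −$100 applied to Nwosu: Nwosu becomes $9,600.

Nwosu: $9,600; Dube: $20,200; Kowalski: $19,600; Okafor: $8,000; Tam: $12,300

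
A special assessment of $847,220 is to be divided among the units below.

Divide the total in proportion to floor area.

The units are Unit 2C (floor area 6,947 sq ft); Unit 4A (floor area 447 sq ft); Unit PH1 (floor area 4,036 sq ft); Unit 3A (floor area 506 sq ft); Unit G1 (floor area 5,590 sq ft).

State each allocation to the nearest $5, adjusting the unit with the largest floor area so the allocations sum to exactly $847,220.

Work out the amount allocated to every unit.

Unit 2C: $335,820 · Unit 4A: $21,610 · Unit PH1: $195,105 · Unit 3A: $24,460 · Unit G1: $270,225

Sum of floor area: 17,526.
Pro-rata amounts: Unit 2C 6,947/17,526 × $847,220 = 335,823.20; Unit 4A 447/17,526 × $847,220 = 21,608.32; Unit PH1 4,036/17,526 × $847,220 = 195,103.27; Unit 3A 506/17,526 × $847,220 = 24,460.42; Unit G1 5,590/17,526 × $847,220 = 270,224.80.
Rounded to nearest $5: Unit 2C $335,825; Unit 4A $21,610; Unit PH1 $195,105; Unit 3A $24,460; Unit G1 $270,225. Sum = $847,225.
Difference $847,220 − $847,225 = −$5 applied to largest floor area (Unit 2C): Unit 2C becomes $335,820.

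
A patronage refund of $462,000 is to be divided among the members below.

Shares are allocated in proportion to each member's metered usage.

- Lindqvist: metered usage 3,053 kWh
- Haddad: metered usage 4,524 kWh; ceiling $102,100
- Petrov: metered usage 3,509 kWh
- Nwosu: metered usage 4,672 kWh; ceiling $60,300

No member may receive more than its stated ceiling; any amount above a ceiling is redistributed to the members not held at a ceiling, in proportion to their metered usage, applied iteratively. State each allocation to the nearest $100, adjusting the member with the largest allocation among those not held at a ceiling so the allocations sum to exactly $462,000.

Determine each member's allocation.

Lindqvist: $139,400 · Haddad: $102,100 · Petrov: $160,200 · Nwosu: $60,300

Sum of metered usage: 15,758.
Proportional shares (ignoring caps): Lindqvist 89,509.20; Haddad 132,636.63; Petrov 102,878.41; Nwosu 136,975.76.
Held at cap: Haddad ($102,100), Nwosu ($60,300); remaining pool $299,600 reallocated over remaining metered usage 6,562.
Remaining shares: Lindqvist 139,390.25 → $139,400; Petrov 160,209.75 → $160,200.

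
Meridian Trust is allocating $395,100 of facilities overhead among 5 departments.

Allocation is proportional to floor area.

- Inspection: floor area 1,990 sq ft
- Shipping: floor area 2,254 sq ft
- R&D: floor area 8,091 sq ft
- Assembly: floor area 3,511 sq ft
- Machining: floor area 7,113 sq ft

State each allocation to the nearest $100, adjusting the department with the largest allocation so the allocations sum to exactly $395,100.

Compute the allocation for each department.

Inspection: $34,200; Shipping: $38,800; R&D: $139,300; Assembly: $60,400; Machining: $122,400

Floor area total: 22,959.
Pro-rata amounts: Inspection 1,990/22,959 × $395,100 = 34,245.79; Shipping 2,254/22,959 × $395,100 = 38,788.95; R&D 8,091/22,959 × $395,100 = 139,237.51; Assembly 3,511/22,959 × $395,100 = 60,420.58; Machining 7,113/22,959 × $395,100 = 122,407.17.
At nearest $100: Inspection $34,200; Shipping $38,800; R&D $139,200; Assembly $60,400; Machining $122,400. Sum = $395,000.
Difference $395,100 − $395,000 = +$100 applied to largest allocation (R&D): R&D becomes $139,300.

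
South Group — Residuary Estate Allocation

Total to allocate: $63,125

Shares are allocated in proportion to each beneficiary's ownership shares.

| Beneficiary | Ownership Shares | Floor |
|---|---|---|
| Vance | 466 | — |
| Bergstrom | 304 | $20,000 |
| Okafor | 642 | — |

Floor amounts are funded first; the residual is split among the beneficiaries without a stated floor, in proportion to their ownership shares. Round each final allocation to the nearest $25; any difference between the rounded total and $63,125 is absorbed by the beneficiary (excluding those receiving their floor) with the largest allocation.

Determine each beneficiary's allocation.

Vance: $18,125 · Bergstrom: $20,000 · Okafor: $25,000

Guaranteed amounts: Bergstrom $20,000. Remaining pool $43,125.
Remaining pool split over remaining ownership shares 1,108: Vance 18,137.41 → $18,125; Okafor 24,987.59 → $25,000.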